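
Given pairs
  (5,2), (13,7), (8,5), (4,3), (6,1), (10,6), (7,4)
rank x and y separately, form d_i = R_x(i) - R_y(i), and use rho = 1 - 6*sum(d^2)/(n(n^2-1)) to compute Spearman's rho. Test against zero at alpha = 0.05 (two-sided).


Step 1: Rank x and y separately (midranks; no ties here).
rank(x): 5->2, 13->7, 8->5, 4->1, 6->3, 10->6, 7->4
rank(y): 2->2, 7->7, 5->5, 3->3, 1->1, 6->6, 4->4
Step 2: d_i = R_x(i) - R_y(i); compute d_i^2.
  (2-2)^2=0, (7-7)^2=0, (5-5)^2=0, (1-3)^2=4, (3-1)^2=4, (6-6)^2=0, (4-4)^2=0
sum(d^2) = 8.
Step 3: rho = 1 - 6*8 / (7*(7^2 - 1)) = 1 - 48/336 = 0.857143.
Step 4: Under H0, t = rho * sqrt((n-2)/(1-rho^2)) = 3.7210 ~ t(5).
Step 5: Two-sided p-value from the t-distribution with 5 df = 0.013697.
Step 6: alpha = 0.05. reject H0.

rho = 0.8571, p = 0.013697, reject H0 at alpha = 0.05.


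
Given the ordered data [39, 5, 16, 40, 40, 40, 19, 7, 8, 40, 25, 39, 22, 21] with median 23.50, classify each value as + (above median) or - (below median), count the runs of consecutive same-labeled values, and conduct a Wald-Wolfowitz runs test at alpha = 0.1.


Step 1: Compute median = 23.50; label A = above, B = below.
Labels in order: ABBAAABBBAAABB  (n_A = 7, n_B = 7)
Step 2: Count runs R = 6.
Step 3: Under H0 (random ordering), E[R] = 2*n_A*n_B/(n_A+n_B) + 1 = 2*7*7/14 + 1 = 8.0000.
        Var[R] = 2*n_A*n_B*(2*n_A*n_B - n_A - n_B) / ((n_A+n_B)^2 * (n_A+n_B-1)) = 8232/2548 = 3.2308.
        SD[R] = 1.7974.
Step 4: Continuity-corrected z = (R + 0.5 - E[R]) / SD[R] = (6 + 0.5 - 8.0000) / 1.7974 = -0.8345.
Step 5: Two-sided p-value via normal approximation = 2*(1 - Phi(|z|)) = 0.403986.
Step 6: alpha = 0.1. fail to reject H0.

R = 6, z = -0.8345, p = 0.403986, fail to reject H0.


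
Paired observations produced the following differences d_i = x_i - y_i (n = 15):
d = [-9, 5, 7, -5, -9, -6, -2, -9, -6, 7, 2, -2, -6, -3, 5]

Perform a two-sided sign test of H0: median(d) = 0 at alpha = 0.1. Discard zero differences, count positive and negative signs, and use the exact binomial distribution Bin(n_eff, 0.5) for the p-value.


Step 1: Discard zero differences. Original n = 15; n_eff = number of nonzero differences = 15.
Nonzero differences (with sign): -9, +5, +7, -5, -9, -6, -2, -9, -6, +7, +2, -2, -6, -3, +5
Step 2: Count signs: positive = 5, negative = 10.
Step 3: Under H0: P(positive) = 0.5, so the number of positives S ~ Bin(15, 0.5).
Step 4: Two-sided exact p-value = sum of Bin(15,0.5) probabilities at or below the observed probability = 0.301758.
Step 5: alpha = 0.1. fail to reject H0.

n_eff = 15, pos = 5, neg = 10, p = 0.301758, fail to reject H0.


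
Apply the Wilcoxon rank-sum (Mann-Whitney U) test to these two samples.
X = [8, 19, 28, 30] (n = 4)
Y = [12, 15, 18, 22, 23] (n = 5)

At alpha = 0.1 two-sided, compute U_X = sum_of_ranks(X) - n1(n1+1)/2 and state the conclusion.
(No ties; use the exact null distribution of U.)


Step 1: Combine and sort all 9 observations; assign midranks.
sorted (value, group): (8,X), (12,Y), (15,Y), (18,Y), (19,X), (22,Y), (23,Y), (28,X), (30,X)
ranks: 8->1, 12->2, 15->3, 18->4, 19->5, 22->6, 23->7, 28->8, 30->9
Step 2: Rank sum for X: R1 = 1 + 5 + 8 + 9 = 23.
Step 3: U_X = R1 - n1(n1+1)/2 = 23 - 4*5/2 = 23 - 10 = 13.
       U_Y = n1*n2 - U_X = 20 - 13 = 7.
Step 4: No ties, so the exact null distribution of U (based on enumerating the C(9,4) = 126 equally likely rank assignments) gives the two-sided p-value.
Step 5: p-value = 0.555556; compare to alpha = 0.1. fail to reject H0.

U_X = 13, p = 0.555556, fail to reject H0 at alpha = 0.1.


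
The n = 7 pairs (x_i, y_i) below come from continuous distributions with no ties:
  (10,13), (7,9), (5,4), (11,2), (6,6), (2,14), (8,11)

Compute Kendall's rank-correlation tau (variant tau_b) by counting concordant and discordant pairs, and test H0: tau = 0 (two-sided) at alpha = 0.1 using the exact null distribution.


Step 1: Enumerate the 21 unordered pairs (i,j) with i<j and classify each by sign(x_j-x_i) * sign(y_j-y_i).
  (1,2):dx=-3,dy=-4->C; (1,3):dx=-5,dy=-9->C; (1,4):dx=+1,dy=-11->D; (1,5):dx=-4,dy=-7->C
  (1,6):dx=-8,dy=+1->D; (1,7):dx=-2,dy=-2->C; (2,3):dx=-2,dy=-5->C; (2,4):dx=+4,dy=-7->D
  (2,5):dx=-1,dy=-3->C; (2,6):dx=-5,dy=+5->D; (2,7):dx=+1,dy=+2->C; (3,4):dx=+6,dy=-2->D
  (3,5):dx=+1,dy=+2->C; (3,6):dx=-3,dy=+10->D; (3,7):dx=+3,dy=+7->C; (4,5):dx=-5,dy=+4->D
  (4,6):dx=-9,dy=+12->D; (4,7):dx=-3,dy=+9->D; (5,6):dx=-4,dy=+8->D; (5,7):dx=+2,dy=+5->C
  (6,7):dx=+6,dy=-3->D
Step 2: C = 10, D = 11, total pairs = 21.
Step 3: tau = (C - D)/(n(n-1)/2) = (10 - 11)/21 = -0.047619.
Step 4: Exact two-sided p-value (enumerate n! = 5040 permutations of y under H0): p = 1.000000.
Step 5: alpha = 0.1. fail to reject H0.

tau_b = -0.0476 (C=10, D=11), p = 1.000000, fail to reject H0.


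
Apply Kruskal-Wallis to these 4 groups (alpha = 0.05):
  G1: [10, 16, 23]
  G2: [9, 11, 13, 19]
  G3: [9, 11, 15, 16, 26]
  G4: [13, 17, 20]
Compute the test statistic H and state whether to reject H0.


Step 1: Combine all N = 15 observations and assign midranks.
sorted (value, group, rank): (9,G2,1.5), (9,G3,1.5), (10,G1,3), (11,G2,4.5), (11,G3,4.5), (13,G2,6.5), (13,G4,6.5), (15,G3,8), (16,G1,9.5), (16,G3,9.5), (17,G4,11), (19,G2,12), (20,G4,13), (23,G1,14), (26,G3,15)
Step 2: Sum ranks within each group.
R_1 = 26.5 (n_1 = 3)
R_2 = 24.5 (n_2 = 4)
R_3 = 38.5 (n_3 = 5)
R_4 = 30.5 (n_4 = 3)
Step 3: H = 12/(N(N+1)) * sum(R_i^2/n_i) - 3(N+1)
     = 12/(15*16) * (26.5^2/3 + 24.5^2/4 + 38.5^2/5 + 30.5^2/3) - 3*16
     = 0.050000 * 990.679 - 48
     = 1.533958.
Step 4: Ties present; correction factor C = 1 - 24/(15^3 - 15) = 0.992857. Corrected H = 1.533958 / 0.992857 = 1.544994.
Step 5: Under H0, H ~ chi^2(3); p-value = 0.671925.
Step 6: alpha = 0.05. fail to reject H0.

H = 1.5450, df = 3, p = 0.671925, fail to reject H0.


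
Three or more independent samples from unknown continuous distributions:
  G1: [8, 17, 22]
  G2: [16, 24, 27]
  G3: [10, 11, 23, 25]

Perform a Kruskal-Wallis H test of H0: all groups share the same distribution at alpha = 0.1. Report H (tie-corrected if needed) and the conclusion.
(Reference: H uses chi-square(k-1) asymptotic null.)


Step 1: Combine all N = 10 observations and assign midranks.
sorted (value, group, rank): (8,G1,1), (10,G3,2), (11,G3,3), (16,G2,4), (17,G1,5), (22,G1,6), (23,G3,7), (24,G2,8), (25,G3,9), (27,G2,10)
Step 2: Sum ranks within each group.
R_1 = 12 (n_1 = 3)
R_2 = 22 (n_2 = 3)
R_3 = 21 (n_3 = 4)
Step 3: H = 12/(N(N+1)) * sum(R_i^2/n_i) - 3(N+1)
     = 12/(10*11) * (12^2/3 + 22^2/3 + 21^2/4) - 3*11
     = 0.109091 * 319.583 - 33
     = 1.863636.
Step 4: No ties, so H is used without correction.
Step 5: Under H0, H ~ chi^2(2); p-value = 0.393837.
Step 6: alpha = 0.1. fail to reject H0.

H = 1.8636, df = 2, p = 0.393837, fail to reject H0.


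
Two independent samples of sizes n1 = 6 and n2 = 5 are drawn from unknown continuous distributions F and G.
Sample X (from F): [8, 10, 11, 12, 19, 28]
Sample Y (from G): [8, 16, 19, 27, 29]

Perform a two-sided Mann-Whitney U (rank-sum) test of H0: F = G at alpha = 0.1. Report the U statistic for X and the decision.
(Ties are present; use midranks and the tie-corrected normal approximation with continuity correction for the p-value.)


Step 1: Combine and sort all 11 observations; assign midranks.
sorted (value, group): (8,X), (8,Y), (10,X), (11,X), (12,X), (16,Y), (19,X), (19,Y), (27,Y), (28,X), (29,Y)
ranks: 8->1.5, 8->1.5, 10->3, 11->4, 12->5, 16->6, 19->7.5, 19->7.5, 27->9, 28->10, 29->11
Step 2: Rank sum for X: R1 = 1.5 + 3 + 4 + 5 + 7.5 + 10 = 31.
Step 3: U_X = R1 - n1(n1+1)/2 = 31 - 6*7/2 = 31 - 21 = 10.
       U_Y = n1*n2 - U_X = 30 - 10 = 20.
Step 4: Ties are present, so use the tie-corrected normal approximation (with continuity correction) for the p-value.
Step 5: p-value = 0.409176; compare to alpha = 0.1. fail to reject H0.

U_X = 10, p = 0.409176, fail to reject H0 at alpha = 0.1.


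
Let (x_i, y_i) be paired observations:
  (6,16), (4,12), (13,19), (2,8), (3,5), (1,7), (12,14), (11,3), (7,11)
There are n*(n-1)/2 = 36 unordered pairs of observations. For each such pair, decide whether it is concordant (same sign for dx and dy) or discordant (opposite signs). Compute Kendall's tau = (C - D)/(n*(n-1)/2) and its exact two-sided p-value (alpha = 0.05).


Step 1: Enumerate the 36 unordered pairs (i,j) with i<j and classify each by sign(x_j-x_i) * sign(y_j-y_i).
  (1,2):dx=-2,dy=-4->C; (1,3):dx=+7,dy=+3->C; (1,4):dx=-4,dy=-8->C; (1,5):dx=-3,dy=-11->C
  (1,6):dx=-5,dy=-9->C; (1,7):dx=+6,dy=-2->D; (1,8):dx=+5,dy=-13->D; (1,9):dx=+1,dy=-5->D
  (2,3):dx=+9,dy=+7->C; (2,4):dx=-2,dy=-4->C; (2,5):dx=-1,dy=-7->C; (2,6):dx=-3,dy=-5->C
  (2,7):dx=+8,dy=+2->C; (2,8):dx=+7,dy=-9->D; (2,9):dx=+3,dy=-1->D; (3,4):dx=-11,dy=-11->C
  (3,5):dx=-10,dy=-14->C; (3,6):dx=-12,dy=-12->C; (3,7):dx=-1,dy=-5->C; (3,8):dx=-2,dy=-16->C
  (3,9):dx=-6,dy=-8->C; (4,5):dx=+1,dy=-3->D; (4,6):dx=-1,dy=-1->C; (4,7):dx=+10,dy=+6->C
  (4,8):dx=+9,dy=-5->D; (4,9):dx=+5,dy=+3->C; (5,6):dx=-2,dy=+2->D; (5,7):dx=+9,dy=+9->C
  (5,8):dx=+8,dy=-2->D; (5,9):dx=+4,dy=+6->C; (6,7):dx=+11,dy=+7->C; (6,8):dx=+10,dy=-4->D
  (6,9):dx=+6,dy=+4->C; (7,8):dx=-1,dy=-11->C; (7,9):dx=-5,dy=-3->C; (8,9):dx=-4,dy=+8->D
Step 2: C = 25, D = 11, total pairs = 36.
Step 3: tau = (C - D)/(n(n-1)/2) = (25 - 11)/36 = 0.388889.
Step 4: Exact two-sided p-value (enumerate n! = 362880 permutations of y under H0): p = 0.180181.
Step 5: alpha = 0.05. fail to reject H0.

tau_b = 0.3889 (C=25, D=11), p = 0.180181, fail to reject H0.


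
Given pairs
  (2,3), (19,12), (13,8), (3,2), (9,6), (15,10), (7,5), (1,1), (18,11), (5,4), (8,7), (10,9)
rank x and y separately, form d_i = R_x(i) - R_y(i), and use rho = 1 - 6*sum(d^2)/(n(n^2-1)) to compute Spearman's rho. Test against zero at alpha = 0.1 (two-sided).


Step 1: Rank x and y separately (midranks; no ties here).
rank(x): 2->2, 19->12, 13->9, 3->3, 9->7, 15->10, 7->5, 1->1, 18->11, 5->4, 8->6, 10->8
rank(y): 3->3, 12->12, 8->8, 2->2, 6->6, 10->10, 5->5, 1->1, 11->11, 4->4, 7->7, 9->9
Step 2: d_i = R_x(i) - R_y(i); compute d_i^2.
  (2-3)^2=1, (12-12)^2=0, (9-8)^2=1, (3-2)^2=1, (7-6)^2=1, (10-10)^2=0, (5-5)^2=0, (1-1)^2=0, (11-11)^2=0, (4-4)^2=0, (6-7)^2=1, (8-9)^2=1
sum(d^2) = 6.
Step 3: rho = 1 - 6*6 / (12*(12^2 - 1)) = 1 - 36/1716 = 0.979021.
Step 4: Under H0, t = rho * sqrt((n-2)/(1-rho^2)) = 15.1941 ~ t(10).
Step 5: Two-sided p-value from the t-distribution with 10 df = 0.000000.
Step 6: alpha = 0.1. reject H0.

rho = 0.9790, p = 0.000000, reject H0 at alpha = 0.1.


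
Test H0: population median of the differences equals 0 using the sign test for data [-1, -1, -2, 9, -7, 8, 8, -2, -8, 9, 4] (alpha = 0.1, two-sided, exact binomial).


Step 1: Discard zero differences. Original n = 11; n_eff = number of nonzero differences = 11.
Nonzero differences (with sign): -1, -1, -2, +9, -7, +8, +8, -2, -8, +9, +4
Step 2: Count signs: positive = 5, negative = 6.
Step 3: Under H0: P(positive) = 0.5, so the number of positives S ~ Bin(11, 0.5).
Step 4: Two-sided exact p-value = sum of Bin(11,0.5) probabilities at or below the observed probability = 1.000000.
Step 5: alpha = 0.1. fail to reject H0.

n_eff = 11, pos = 5, neg = 6, p = 1.000000, fail to reject H0.


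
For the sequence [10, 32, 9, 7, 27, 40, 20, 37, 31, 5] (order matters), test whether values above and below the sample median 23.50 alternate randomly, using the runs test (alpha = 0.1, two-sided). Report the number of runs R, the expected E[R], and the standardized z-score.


Step 1: Compute median = 23.50; label A = above, B = below.
Labels in order: BABBAABAAB  (n_A = 5, n_B = 5)
Step 2: Count runs R = 7.
Step 3: Under H0 (random ordering), E[R] = 2*n_A*n_B/(n_A+n_B) + 1 = 2*5*5/10 + 1 = 6.0000.
        Var[R] = 2*n_A*n_B*(2*n_A*n_B - n_A - n_B) / ((n_A+n_B)^2 * (n_A+n_B-1)) = 2000/900 = 2.2222.
        SD[R] = 1.4907.
Step 4: Continuity-corrected z = (R - 0.5 - E[R]) / SD[R] = (7 - 0.5 - 6.0000) / 1.4907 = 0.3354.
Step 5: Two-sided p-value via normal approximation = 2*(1 - Phi(|z|)) = 0.737316.
Step 6: alpha = 0.1. fail to reject H0.

R = 7, z = 0.3354, p = 0.737316, fail to reject H0.


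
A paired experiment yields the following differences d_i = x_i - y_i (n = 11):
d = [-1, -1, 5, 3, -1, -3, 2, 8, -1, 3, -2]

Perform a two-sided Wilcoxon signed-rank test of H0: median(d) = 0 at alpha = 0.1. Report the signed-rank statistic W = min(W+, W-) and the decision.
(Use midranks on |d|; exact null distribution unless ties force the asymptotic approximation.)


Step 1: Drop any zero differences (none here) and take |d_i|.
|d| = [1, 1, 5, 3, 1, 3, 2, 8, 1, 3, 2]
Step 2: Midrank |d_i| (ties get averaged ranks).
ranks: |1|->2.5, |1|->2.5, |5|->10, |3|->8, |1|->2.5, |3|->8, |2|->5.5, |8|->11, |1|->2.5, |3|->8, |2|->5.5
Step 3: Attach original signs; sum ranks with positive sign and with negative sign.
W+ = 10 + 8 + 5.5 + 11 + 8 = 42.5
W- = 2.5 + 2.5 + 2.5 + 8 + 2.5 + 5.5 = 23.5
(Check: W+ + W- = 66 should equal n(n+1)/2 = 66.)
Step 4: Test statistic W = min(W+, W-) = 23.5.
Step 5: Ties in |d|, so use the tie-corrected normal approximation.
        E[W] = n(n+1)/4 = 11*12/4 = 33.
        Tie groups: |d|=1 (t=4), |d|=2 (t=2), |d|=3 (t=3); sum(t^3 - t) = 90.
        Var[W] = n(n+1)(2n+1)/24 - sum(t^3-t)/48 = 3036/24 - 90/48 = 124.625.
        z = (W - E[W]) / sqrt(Var[W]) = (23.5 - 33) / 11.1636 = -0.8510.
        Two-sided p = 2*Phi(z) = 0.394779.
Step 6: alpha = 0.1. fail to reject H0.

W+ = 42.5, W- = 23.5, W = min = 23.5, p = 0.394779, fail to reject H0.


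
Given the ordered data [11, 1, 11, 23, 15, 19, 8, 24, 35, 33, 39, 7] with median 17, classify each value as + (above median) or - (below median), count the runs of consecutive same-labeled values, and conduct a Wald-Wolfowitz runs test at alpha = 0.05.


Step 1: Compute median = 17; label A = above, B = below.
Labels in order: BBBABABAAAAB  (n_A = 6, n_B = 6)
Step 2: Count runs R = 7.
Step 3: Under H0 (random ordering), E[R] = 2*n_A*n_B/(n_A+n_B) + 1 = 2*6*6/12 + 1 = 7.0000.
        Var[R] = 2*n_A*n_B*(2*n_A*n_B - n_A - n_B) / ((n_A+n_B)^2 * (n_A+n_B-1)) = 4320/1584 = 2.7273.
        SD[R] = 1.6514.
Step 4: R = E[R], so z = 0 with no continuity correction.
Step 5: Two-sided p-value via normal approximation = 2*(1 - Phi(|z|)) = 1.000000.
Step 6: alpha = 0.05. fail to reject H0.

R = 7, z = 0.0000, p = 1.000000, fail to reject H0.


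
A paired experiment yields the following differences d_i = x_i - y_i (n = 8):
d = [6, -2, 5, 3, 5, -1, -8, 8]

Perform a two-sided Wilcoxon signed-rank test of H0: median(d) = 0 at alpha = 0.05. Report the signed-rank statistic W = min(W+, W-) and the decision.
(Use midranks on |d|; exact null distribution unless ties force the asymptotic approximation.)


Step 1: Drop any zero differences (none here) and take |d_i|.
|d| = [6, 2, 5, 3, 5, 1, 8, 8]
Step 2: Midrank |d_i| (ties get averaged ranks).
ranks: |6|->6, |2|->2, |5|->4.5, |3|->3, |5|->4.5, |1|->1, |8|->7.5, |8|->7.5
Step 3: Attach original signs; sum ranks with positive sign and with negative sign.
W+ = 6 + 4.5 + 3 + 4.5 + 7.5 = 25.5
W- = 2 + 1 + 7.5 = 10.5
(Check: W+ + W- = 36 should equal n(n+1)/2 = 36.)
Step 4: Test statistic W = min(W+, W-) = 10.5.
Step 5: Ties in |d|, so use the tie-corrected normal approximation.
        E[W] = n(n+1)/4 = 8*9/4 = 18.
        Tie groups: |d|=5 (t=2), |d|=8 (t=2); sum(t^3 - t) = 12.
        Var[W] = n(n+1)(2n+1)/24 - sum(t^3-t)/48 = 1224/24 - 12/48 = 50.75.
        z = (W - E[W]) / sqrt(Var[W]) = (10.5 - 18) / 7.1239 = -1.0528.
        Two-sided p = 2*Phi(z) = 0.292436.
Step 6: alpha = 0.05. fail to reject H0.

W+ = 25.5, W- = 10.5, W = min = 10.5, p = 0.292436, fail to reject H0.


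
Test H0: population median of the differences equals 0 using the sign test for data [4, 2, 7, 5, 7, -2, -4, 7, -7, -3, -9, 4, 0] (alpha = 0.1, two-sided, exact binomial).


Step 1: Discard zero differences. Original n = 13; n_eff = number of nonzero differences = 12.
Nonzero differences (with sign): +4, +2, +7, +5, +7, -2, -4, +7, -7, -3, -9, +4
Step 2: Count signs: positive = 7, negative = 5.
Step 3: Under H0: P(positive) = 0.5, so the number of positives S ~ Bin(12, 0.5).
Step 4: Two-sided exact p-value = sum of Bin(12,0.5) probabilities at or below the observed probability = 0.774414.
Step 5: alpha = 0.1. fail to reject H0.

n_eff = 12, pos = 7, neg = 5, p = 0.774414, fail to reject H0.


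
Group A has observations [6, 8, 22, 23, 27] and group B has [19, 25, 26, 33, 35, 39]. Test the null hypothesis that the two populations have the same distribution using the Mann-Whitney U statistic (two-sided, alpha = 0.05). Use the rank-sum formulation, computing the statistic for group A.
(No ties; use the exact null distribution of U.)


Step 1: Combine and sort all 11 observations; assign midranks.
sorted (value, group): (6,X), (8,X), (19,Y), (22,X), (23,X), (25,Y), (26,Y), (27,X), (33,Y), (35,Y), (39,Y)
ranks: 6->1, 8->2, 19->3, 22->4, 23->5, 25->6, 26->7, 27->8, 33->9, 35->10, 39->11
Step 2: Rank sum for X: R1 = 1 + 2 + 4 + 5 + 8 = 20.
Step 3: U_X = R1 - n1(n1+1)/2 = 20 - 5*6/2 = 20 - 15 = 5.
       U_Y = n1*n2 - U_X = 30 - 5 = 25.
Step 4: No ties, so the exact null distribution of U (based on enumerating the C(11,5) = 462 equally likely rank assignments) gives the two-sided p-value.
Step 5: p-value = 0.082251; compare to alpha = 0.05. fail to reject H0.

U_X = 5, p = 0.082251, fail to reject H0 at alpha = 0.05.


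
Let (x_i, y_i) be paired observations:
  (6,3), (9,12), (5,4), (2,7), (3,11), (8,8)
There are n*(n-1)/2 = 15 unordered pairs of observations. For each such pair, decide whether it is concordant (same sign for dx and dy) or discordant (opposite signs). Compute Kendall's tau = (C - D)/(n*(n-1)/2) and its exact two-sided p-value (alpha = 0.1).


Step 1: Enumerate the 15 unordered pairs (i,j) with i<j and classify each by sign(x_j-x_i) * sign(y_j-y_i).
  (1,2):dx=+3,dy=+9->C; (1,3):dx=-1,dy=+1->D; (1,4):dx=-4,dy=+4->D; (1,5):dx=-3,dy=+8->D
  (1,6):dx=+2,dy=+5->C; (2,3):dx=-4,dy=-8->C; (2,4):dx=-7,dy=-5->C; (2,5):dx=-6,dy=-1->C
  (2,6):dx=-1,dy=-4->C; (3,4):dx=-3,dy=+3->D; (3,5):dx=-2,dy=+7->D; (3,6):dx=+3,dy=+4->C
  (4,5):dx=+1,dy=+4->C; (4,6):dx=+6,dy=+1->C; (5,6):dx=+5,dy=-3->D
Step 2: C = 9, D = 6, total pairs = 15.
Step 3: tau = (C - D)/(n(n-1)/2) = (9 - 6)/15 = 0.200000.
Step 4: Exact two-sided p-value (enumerate n! = 720 permutations of y under H0): p = 0.719444.
Step 5: alpha = 0.1. fail to reject H0.

tau_b = 0.2000 (C=9, D=6), p = 0.719444, fail to reject H0.


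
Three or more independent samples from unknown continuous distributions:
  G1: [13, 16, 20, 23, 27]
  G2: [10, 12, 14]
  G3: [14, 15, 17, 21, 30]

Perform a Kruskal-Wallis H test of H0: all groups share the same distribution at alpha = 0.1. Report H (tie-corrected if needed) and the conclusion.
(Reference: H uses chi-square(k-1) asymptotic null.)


Step 1: Combine all N = 13 observations and assign midranks.
sorted (value, group, rank): (10,G2,1), (12,G2,2), (13,G1,3), (14,G2,4.5), (14,G3,4.5), (15,G3,6), (16,G1,7), (17,G3,8), (20,G1,9), (21,G3,10), (23,G1,11), (27,G1,12), (30,G3,13)
Step 2: Sum ranks within each group.
R_1 = 42 (n_1 = 5)
R_2 = 7.5 (n_2 = 3)
R_3 = 41.5 (n_3 = 5)
Step 3: H = 12/(N(N+1)) * sum(R_i^2/n_i) - 3(N+1)
     = 12/(13*14) * (42^2/5 + 7.5^2/3 + 41.5^2/5) - 3*14
     = 0.065934 * 716 - 42
     = 5.208791.
Step 4: Ties present; correction factor C = 1 - 6/(13^3 - 13) = 0.997253. Corrected H = 5.208791 / 0.997253 = 5.223140.
Step 5: Under H0, H ~ chi^2(2); p-value = 0.073419.
Step 6: alpha = 0.1. reject H0.

H = 5.2231, df = 2, p = 0.073419, reject H0.


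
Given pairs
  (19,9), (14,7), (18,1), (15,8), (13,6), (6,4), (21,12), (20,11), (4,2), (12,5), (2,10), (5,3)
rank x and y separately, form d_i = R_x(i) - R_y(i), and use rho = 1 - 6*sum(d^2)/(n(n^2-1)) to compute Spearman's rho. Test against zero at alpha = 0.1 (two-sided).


Step 1: Rank x and y separately (midranks; no ties here).
rank(x): 19->10, 14->7, 18->9, 15->8, 13->6, 6->4, 21->12, 20->11, 4->2, 12->5, 2->1, 5->3
rank(y): 9->9, 7->7, 1->1, 8->8, 6->6, 4->4, 12->12, 11->11, 2->2, 5->5, 10->10, 3->3
Step 2: d_i = R_x(i) - R_y(i); compute d_i^2.
  (10-9)^2=1, (7-7)^2=0, (9-1)^2=64, (8-8)^2=0, (6-6)^2=0, (4-4)^2=0, (12-12)^2=0, (11-11)^2=0, (2-2)^2=0, (5-5)^2=0, (1-10)^2=81, (3-3)^2=0
sum(d^2) = 146.
Step 3: rho = 1 - 6*146 / (12*(12^2 - 1)) = 1 - 876/1716 = 0.489510.
Step 4: Under H0, t = rho * sqrt((n-2)/(1-rho^2)) = 1.7752 ~ t(10).
Step 5: Two-sided p-value from the t-distribution with 10 df = 0.106252.
Step 6: alpha = 0.1. fail to reject H0.

rho = 0.4895, p = 0.106252, fail to reject H0 at alpha = 0.1.


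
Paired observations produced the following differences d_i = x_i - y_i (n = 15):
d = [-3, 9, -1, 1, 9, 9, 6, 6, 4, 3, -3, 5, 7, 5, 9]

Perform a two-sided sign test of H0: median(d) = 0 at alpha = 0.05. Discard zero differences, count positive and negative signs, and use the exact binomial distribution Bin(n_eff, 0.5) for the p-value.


Step 1: Discard zero differences. Original n = 15; n_eff = number of nonzero differences = 15.
Nonzero differences (with sign): -3, +9, -1, +1, +9, +9, +6, +6, +4, +3, -3, +5, +7, +5, +9
Step 2: Count signs: positive = 12, negative = 3.
Step 3: Under H0: P(positive) = 0.5, so the number of positives S ~ Bin(15, 0.5).
Step 4: Two-sided exact p-value = sum of Bin(15,0.5) probabilities at or below the observed probability = 0.035156.
Step 5: alpha = 0.05. reject H0.

n_eff = 15, pos = 12, neg = 3, p = 0.035156, reject H0.


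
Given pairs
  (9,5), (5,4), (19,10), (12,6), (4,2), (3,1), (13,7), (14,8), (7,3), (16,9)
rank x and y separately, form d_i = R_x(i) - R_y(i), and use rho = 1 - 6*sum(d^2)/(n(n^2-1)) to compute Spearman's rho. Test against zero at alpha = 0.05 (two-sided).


Step 1: Rank x and y separately (midranks; no ties here).
rank(x): 9->5, 5->3, 19->10, 12->6, 4->2, 3->1, 13->7, 14->8, 7->4, 16->9
rank(y): 5->5, 4->4, 10->10, 6->6, 2->2, 1->1, 7->7, 8->8, 3->3, 9->9
Step 2: d_i = R_x(i) - R_y(i); compute d_i^2.
  (5-5)^2=0, (3-4)^2=1, (10-10)^2=0, (6-6)^2=0, (2-2)^2=0, (1-1)^2=0, (7-7)^2=0, (8-8)^2=0, (4-3)^2=1, (9-9)^2=0
sum(d^2) = 2.
Step 3: rho = 1 - 6*2 / (10*(10^2 - 1)) = 1 - 12/990 = 0.987879.
Step 4: Under H0, t = rho * sqrt((n-2)/(1-rho^2)) = 18.0003 ~ t(8).
Step 5: Two-sided p-value from the t-distribution with 8 df = 0.000000.
Step 6: alpha = 0.05. reject H0.

rho = 0.9879, p = 0.000000, reject H0 at alpha = 0.05.


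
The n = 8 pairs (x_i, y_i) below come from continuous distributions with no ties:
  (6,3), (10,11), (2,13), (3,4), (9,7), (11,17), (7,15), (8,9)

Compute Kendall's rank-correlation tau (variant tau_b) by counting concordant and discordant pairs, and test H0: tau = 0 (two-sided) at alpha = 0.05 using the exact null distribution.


Step 1: Enumerate the 28 unordered pairs (i,j) with i<j and classify each by sign(x_j-x_i) * sign(y_j-y_i).
  (1,2):dx=+4,dy=+8->C; (1,3):dx=-4,dy=+10->D; (1,4):dx=-3,dy=+1->D; (1,5):dx=+3,dy=+4->C
  (1,6):dx=+5,dy=+14->C; (1,7):dx=+1,dy=+12->C; (1,8):dx=+2,dy=+6->C; (2,3):dx=-8,dy=+2->D
  (2,4):dx=-7,dy=-7->C; (2,5):dx=-1,dy=-4->C; (2,6):dx=+1,dy=+6->C; (2,7):dx=-3,dy=+4->D
  (2,8):dx=-2,dy=-2->C; (3,4):dx=+1,dy=-9->D; (3,5):dx=+7,dy=-6->D; (3,6):dx=+9,dy=+4->C
  (3,7):dx=+5,dy=+2->C; (3,8):dx=+6,dy=-4->D; (4,5):dx=+6,dy=+3->C; (4,6):dx=+8,dy=+13->C
  (4,7):dx=+4,dy=+11->C; (4,8):dx=+5,dy=+5->C; (5,6):dx=+2,dy=+10->C; (5,7):dx=-2,dy=+8->D
  (5,8):dx=-1,dy=+2->D; (6,7):dx=-4,dy=-2->C; (6,8):dx=-3,dy=-8->C; (7,8):dx=+1,dy=-6->D
Step 2: C = 18, D = 10, total pairs = 28.
Step 3: tau = (C - D)/(n(n-1)/2) = (18 - 10)/28 = 0.285714.
Step 4: Exact two-sided p-value (enumerate n! = 40320 permutations of y under H0): p = 0.398760.
Step 5: alpha = 0.05. fail to reject H0.

tau_b = 0.2857 (C=18, D=10), p = 0.398760, fail to reject H0.


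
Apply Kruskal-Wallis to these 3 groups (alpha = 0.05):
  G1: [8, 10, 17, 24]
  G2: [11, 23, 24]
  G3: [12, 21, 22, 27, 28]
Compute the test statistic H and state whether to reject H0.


Step 1: Combine all N = 12 observations and assign midranks.
sorted (value, group, rank): (8,G1,1), (10,G1,2), (11,G2,3), (12,G3,4), (17,G1,5), (21,G3,6), (22,G3,7), (23,G2,8), (24,G1,9.5), (24,G2,9.5), (27,G3,11), (28,G3,12)
Step 2: Sum ranks within each group.
R_1 = 17.5 (n_1 = 4)
R_2 = 20.5 (n_2 = 3)
R_3 = 40 (n_3 = 5)
Step 3: H = 12/(N(N+1)) * sum(R_i^2/n_i) - 3(N+1)
     = 12/(12*13) * (17.5^2/4 + 20.5^2/3 + 40^2/5) - 3*13
     = 0.076923 * 536.646 - 39
     = 2.280449.
Step 4: Ties present; correction factor C = 1 - 6/(12^3 - 12) = 0.996503. Corrected H = 2.280449 / 0.996503 = 2.288450.
Step 5: Under H0, H ~ chi^2(2); p-value = 0.318471.
Step 6: alpha = 0.05. fail to reject H0.

H = 2.2885, df = 2, p = 0.318471, fail to reject H0.


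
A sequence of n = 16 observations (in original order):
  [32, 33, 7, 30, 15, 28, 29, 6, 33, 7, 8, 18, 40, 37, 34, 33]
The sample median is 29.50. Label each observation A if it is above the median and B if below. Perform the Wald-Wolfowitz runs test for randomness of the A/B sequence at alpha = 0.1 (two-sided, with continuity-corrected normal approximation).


Step 1: Compute median = 29.50; label A = above, B = below.
Labels in order: AABABBBBABBBAAAA  (n_A = 8, n_B = 8)
Step 2: Count runs R = 7.
Step 3: Under H0 (random ordering), E[R] = 2*n_A*n_B/(n_A+n_B) + 1 = 2*8*8/16 + 1 = 9.0000.
        Var[R] = 2*n_A*n_B*(2*n_A*n_B - n_A - n_B) / ((n_A+n_B)^2 * (n_A+n_B-1)) = 14336/3840 = 3.7333.
        SD[R] = 1.9322.
Step 4: Continuity-corrected z = (R + 0.5 - E[R]) / SD[R] = (7 + 0.5 - 9.0000) / 1.9322 = -0.7763.
Step 5: Two-sided p-value via normal approximation = 2*(1 - Phi(|z|)) = 0.437558.
Step 6: alpha = 0.1. fail to reject H0.

R = 7, z = -0.7763, p = 0.437558, fail to reject H0.


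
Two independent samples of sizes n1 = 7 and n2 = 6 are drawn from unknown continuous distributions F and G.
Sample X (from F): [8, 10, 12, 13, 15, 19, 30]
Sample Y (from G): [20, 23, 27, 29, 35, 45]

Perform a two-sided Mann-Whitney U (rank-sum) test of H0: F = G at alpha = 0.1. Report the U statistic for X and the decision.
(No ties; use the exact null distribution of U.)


Step 1: Combine and sort all 13 observations; assign midranks.
sorted (value, group): (8,X), (10,X), (12,X), (13,X), (15,X), (19,X), (20,Y), (23,Y), (27,Y), (29,Y), (30,X), (35,Y), (45,Y)
ranks: 8->1, 10->2, 12->3, 13->4, 15->5, 19->6, 20->7, 23->8, 27->9, 29->10, 30->11, 35->12, 45->13
Step 2: Rank sum for X: R1 = 1 + 2 + 3 + 4 + 5 + 6 + 11 = 32.
Step 3: U_X = R1 - n1(n1+1)/2 = 32 - 7*8/2 = 32 - 28 = 4.
       U_Y = n1*n2 - U_X = 42 - 4 = 38.
Step 4: No ties, so the exact null distribution of U (based on enumerating the C(13,7) = 1716 equally likely rank assignments) gives the two-sided p-value.
Step 5: p-value = 0.013986; compare to alpha = 0.1. reject H0.

U_X = 4, p = 0.013986, reject H0 at alpha = 0.1.


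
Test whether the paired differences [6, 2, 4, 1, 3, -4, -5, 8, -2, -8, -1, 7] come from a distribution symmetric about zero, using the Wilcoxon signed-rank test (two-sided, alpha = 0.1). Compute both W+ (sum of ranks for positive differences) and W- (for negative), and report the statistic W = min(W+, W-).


Step 1: Drop any zero differences (none here) and take |d_i|.
|d| = [6, 2, 4, 1, 3, 4, 5, 8, 2, 8, 1, 7]
Step 2: Midrank |d_i| (ties get averaged ranks).
ranks: |6|->9, |2|->3.5, |4|->6.5, |1|->1.5, |3|->5, |4|->6.5, |5|->8, |8|->11.5, |2|->3.5, |8|->11.5, |1|->1.5, |7|->10
Step 3: Attach original signs; sum ranks with positive sign and with negative sign.
W+ = 9 + 3.5 + 6.5 + 1.5 + 5 + 11.5 + 10 = 47
W- = 6.5 + 8 + 3.5 + 11.5 + 1.5 = 31
(Check: W+ + W- = 78 should equal n(n+1)/2 = 78.)
Step 4: Test statistic W = min(W+, W-) = 31.
Step 5: Ties in |d|, so use the tie-corrected normal approximation.
        E[W] = n(n+1)/4 = 12*13/4 = 39.
        Tie groups: |d|=1 (t=2), |d|=2 (t=2), |d|=4 (t=2), |d|=8 (t=2); sum(t^3 - t) = 24.
        Var[W] = n(n+1)(2n+1)/24 - sum(t^3-t)/48 = 3900/24 - 24/48 = 162.
        z = (W - E[W]) / sqrt(Var[W]) = (31 - 39) / 12.7279 = -0.6285.
        Two-sided p = 2*Phi(z) = 0.529651.
Step 6: alpha = 0.1. fail to reject H0.

W+ = 47, W- = 31, W = min = 31, p = 0.529651, fail to reject H0.


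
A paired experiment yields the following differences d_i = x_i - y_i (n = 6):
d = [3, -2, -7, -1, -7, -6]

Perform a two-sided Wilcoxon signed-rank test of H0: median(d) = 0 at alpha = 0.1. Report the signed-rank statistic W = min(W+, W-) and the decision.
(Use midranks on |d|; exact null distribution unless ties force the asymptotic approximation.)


Step 1: Drop any zero differences (none here) and take |d_i|.
|d| = [3, 2, 7, 1, 7, 6]
Step 2: Midrank |d_i| (ties get averaged ranks).
ranks: |3|->3, |2|->2, |7|->5.5, |1|->1, |7|->5.5, |6|->4
Step 3: Attach original signs; sum ranks with positive sign and with negative sign.
W+ = 3 = 3
W- = 2 + 5.5 + 1 + 5.5 + 4 = 18
(Check: W+ + W- = 21 should equal n(n+1)/2 = 21.)
Step 4: Test statistic W = min(W+, W-) = 3.
Step 5: Ties in |d|, so use the tie-corrected normal approximation.
        E[W] = n(n+1)/4 = 6*7/4 = 10.5.
        Tie groups: |d|=7 (t=2); sum(t^3 - t) = 6.
        Var[W] = n(n+1)(2n+1)/24 - sum(t^3-t)/48 = 546/24 - 6/48 = 22.625.
        z = (W - E[W]) / sqrt(Var[W]) = (3 - 10.5) / 4.7566 = -1.5768.
        Two-sided p = 2*Phi(z) = 0.114850.
Step 6: alpha = 0.1. fail to reject H0.

W+ = 3, W- = 18, W = min = 3, p = 0.114850, fail to reject H0.


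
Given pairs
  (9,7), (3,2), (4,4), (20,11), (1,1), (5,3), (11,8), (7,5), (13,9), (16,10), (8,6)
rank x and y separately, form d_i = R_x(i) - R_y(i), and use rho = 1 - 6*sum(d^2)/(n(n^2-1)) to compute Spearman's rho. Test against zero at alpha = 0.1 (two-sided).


Step 1: Rank x and y separately (midranks; no ties here).
rank(x): 9->7, 3->2, 4->3, 20->11, 1->1, 5->4, 11->8, 7->5, 13->9, 16->10, 8->6
rank(y): 7->7, 2->2, 4->4, 11->11, 1->1, 3->3, 8->8, 5->5, 9->9, 10->10, 6->6
Step 2: d_i = R_x(i) - R_y(i); compute d_i^2.
  (7-7)^2=0, (2-2)^2=0, (3-4)^2=1, (11-11)^2=0, (1-1)^2=0, (4-3)^2=1, (8-8)^2=0, (5-5)^2=0, (9-9)^2=0, (10-10)^2=0, (6-6)^2=0
sum(d^2) = 2.
Step 3: rho = 1 - 6*2 / (11*(11^2 - 1)) = 1 - 12/1320 = 0.990909.
Step 4: Under H0, t = rho * sqrt((n-2)/(1-rho^2)) = 22.0966 ~ t(9).
Step 5: Two-sided p-value from the t-distribution with 9 df = 0.000000.
Step 6: alpha = 0.1. reject H0.

rho = 0.9909, p = 0.000000, reject H0 at alpha = 0.1.


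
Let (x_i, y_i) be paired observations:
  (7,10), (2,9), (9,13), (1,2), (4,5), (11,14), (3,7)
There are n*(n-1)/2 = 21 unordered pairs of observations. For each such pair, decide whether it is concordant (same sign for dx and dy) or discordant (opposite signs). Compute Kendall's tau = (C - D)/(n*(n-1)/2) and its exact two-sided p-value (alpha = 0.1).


Step 1: Enumerate the 21 unordered pairs (i,j) with i<j and classify each by sign(x_j-x_i) * sign(y_j-y_i).
  (1,2):dx=-5,dy=-1->C; (1,3):dx=+2,dy=+3->C; (1,4):dx=-6,dy=-8->C; (1,5):dx=-3,dy=-5->C
  (1,6):dx=+4,dy=+4->C; (1,7):dx=-4,dy=-3->C; (2,3):dx=+7,dy=+4->C; (2,4):dx=-1,dy=-7->C
  (2,5):dx=+2,dy=-4->D; (2,6):dx=+9,dy=+5->C; (2,7):dx=+1,dy=-2->D; (3,4):dx=-8,dy=-11->C
  (3,5):dx=-5,dy=-8->C; (3,6):dx=+2,dy=+1->C; (3,7):dx=-6,dy=-6->C; (4,5):dx=+3,dy=+3->C
  (4,6):dx=+10,dy=+12->C; (4,7):dx=+2,dy=+5->C; (5,6):dx=+7,dy=+9->C; (5,7):dx=-1,dy=+2->D
  (6,7):dx=-8,dy=-7->C
Step 2: C = 18, D = 3, total pairs = 21.
Step 3: tau = (C - D)/(n(n-1)/2) = (18 - 3)/21 = 0.714286.
Step 4: Exact two-sided p-value (enumerate n! = 5040 permutations of y under H0): p = 0.030159.
Step 5: alpha = 0.1. reject H0.

tau_b = 0.7143 (C=18, D=3), p = 0.030159, reject H0.


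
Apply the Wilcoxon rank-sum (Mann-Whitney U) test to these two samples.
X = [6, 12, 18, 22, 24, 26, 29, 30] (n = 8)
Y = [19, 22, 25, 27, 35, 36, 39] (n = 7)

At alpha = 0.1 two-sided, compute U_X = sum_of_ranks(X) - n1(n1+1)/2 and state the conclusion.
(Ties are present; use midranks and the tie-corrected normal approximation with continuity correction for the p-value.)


Step 1: Combine and sort all 15 observations; assign midranks.
sorted (value, group): (6,X), (12,X), (18,X), (19,Y), (22,X), (22,Y), (24,X), (25,Y), (26,X), (27,Y), (29,X), (30,X), (35,Y), (36,Y), (39,Y)
ranks: 6->1, 12->2, 18->3, 19->4, 22->5.5, 22->5.5, 24->7, 25->8, 26->9, 27->10, 29->11, 30->12, 35->13, 36->14, 39->15
Step 2: Rank sum for X: R1 = 1 + 2 + 3 + 5.5 + 7 + 9 + 11 + 12 = 50.5.
Step 3: U_X = R1 - n1(n1+1)/2 = 50.5 - 8*9/2 = 50.5 - 36 = 14.5.
       U_Y = n1*n2 - U_X = 56 - 14.5 = 41.5.
Step 4: Ties are present, so use the tie-corrected normal approximation (with continuity correction) for the p-value.
Step 5: p-value = 0.132118; compare to alpha = 0.1. fail to reject H0.

U_X = 14.5, p = 0.132118, fail to reject H0 at alpha = 0.1.


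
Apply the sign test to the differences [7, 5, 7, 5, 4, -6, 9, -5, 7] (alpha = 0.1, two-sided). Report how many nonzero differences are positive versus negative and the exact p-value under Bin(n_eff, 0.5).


Step 1: Discard zero differences. Original n = 9; n_eff = number of nonzero differences = 9.
Nonzero differences (with sign): +7, +5, +7, +5, +4, -6, +9, -5, +7
Step 2: Count signs: positive = 7, negative = 2.
Step 3: Under H0: P(positive) = 0.5, so the number of positives S ~ Bin(9, 0.5).
Step 4: Two-sided exact p-value = sum of Bin(9,0.5) probabilities at or below the observed probability = 0.179688.
Step 5: alpha = 0.1. fail to reject H0.

n_eff = 9, pos = 7, neg = 2, p = 0.179688, fail to reject H0.


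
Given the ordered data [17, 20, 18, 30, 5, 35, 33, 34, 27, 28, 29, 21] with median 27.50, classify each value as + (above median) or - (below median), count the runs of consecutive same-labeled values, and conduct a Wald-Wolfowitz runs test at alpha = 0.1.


Step 1: Compute median = 27.50; label A = above, B = below.
Labels in order: BBBABAAABAAB  (n_A = 6, n_B = 6)
Step 2: Count runs R = 7.
Step 3: Under H0 (random ordering), E[R] = 2*n_A*n_B/(n_A+n_B) + 1 = 2*6*6/12 + 1 = 7.0000.
        Var[R] = 2*n_A*n_B*(2*n_A*n_B - n_A - n_B) / ((n_A+n_B)^2 * (n_A+n_B-1)) = 4320/1584 = 2.7273.
        SD[R] = 1.6514.
Step 4: R = E[R], so z = 0 with no continuity correction.
Step 5: Two-sided p-value via normal approximation = 2*(1 - Phi(|z|)) = 1.000000.
Step 6: alpha = 0.1. fail to reject H0.

R = 7, z = 0.0000, p = 1.000000, fail to reject H0.


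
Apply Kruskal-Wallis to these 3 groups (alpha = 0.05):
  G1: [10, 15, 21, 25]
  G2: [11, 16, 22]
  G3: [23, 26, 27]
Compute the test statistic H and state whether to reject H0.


Step 1: Combine all N = 10 observations and assign midranks.
sorted (value, group, rank): (10,G1,1), (11,G2,2), (15,G1,3), (16,G2,4), (21,G1,5), (22,G2,6), (23,G3,7), (25,G1,8), (26,G3,9), (27,G3,10)
Step 2: Sum ranks within each group.
R_1 = 17 (n_1 = 4)
R_2 = 12 (n_2 = 3)
R_3 = 26 (n_3 = 3)
Step 3: H = 12/(N(N+1)) * sum(R_i^2/n_i) - 3(N+1)
     = 12/(10*11) * (17^2/4 + 12^2/3 + 26^2/3) - 3*11
     = 0.109091 * 345.583 - 33
     = 4.700000.
Step 4: No ties, so H is used without correction.
Step 5: Under H0, H ~ chi^2(2); p-value = 0.095369.
Step 6: alpha = 0.05. fail to reject H0.

H = 4.7000, df = 2, p = 0.095369, fail to reject H0.


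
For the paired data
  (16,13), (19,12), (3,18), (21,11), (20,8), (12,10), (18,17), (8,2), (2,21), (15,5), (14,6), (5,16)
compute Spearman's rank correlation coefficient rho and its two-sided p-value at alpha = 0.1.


Step 1: Rank x and y separately (midranks; no ties here).
rank(x): 16->8, 19->10, 3->2, 21->12, 20->11, 12->5, 18->9, 8->4, 2->1, 15->7, 14->6, 5->3
rank(y): 13->8, 12->7, 18->11, 11->6, 8->4, 10->5, 17->10, 2->1, 21->12, 5->2, 6->3, 16->9
Step 2: d_i = R_x(i) - R_y(i); compute d_i^2.
  (8-8)^2=0, (10-7)^2=9, (2-11)^2=81, (12-6)^2=36, (11-4)^2=49, (5-5)^2=0, (9-10)^2=1, (4-1)^2=9, (1-12)^2=121, (7-2)^2=25, (6-3)^2=9, (3-9)^2=36
sum(d^2) = 376.
Step 3: rho = 1 - 6*376 / (12*(12^2 - 1)) = 1 - 2256/1716 = -0.314685.
Step 4: Under H0, t = rho * sqrt((n-2)/(1-rho^2)) = -1.0484 ~ t(10).
Step 5: Two-sided p-value from the t-distribution with 10 df = 0.319139.
Step 6: alpha = 0.1. fail to reject H0.

rho = -0.3147, p = 0.319139, fail to reject H0 at alpha = 0.1.


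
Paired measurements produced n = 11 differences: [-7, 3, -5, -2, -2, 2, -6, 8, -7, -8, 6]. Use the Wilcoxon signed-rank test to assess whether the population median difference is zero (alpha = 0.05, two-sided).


Step 1: Drop any zero differences (none here) and take |d_i|.
|d| = [7, 3, 5, 2, 2, 2, 6, 8, 7, 8, 6]
Step 2: Midrank |d_i| (ties get averaged ranks).
ranks: |7|->8.5, |3|->4, |5|->5, |2|->2, |2|->2, |2|->2, |6|->6.5, |8|->10.5, |7|->8.5, |8|->10.5, |6|->6.5
Step 3: Attach original signs; sum ranks with positive sign and with negative sign.
W+ = 4 + 2 + 10.5 + 6.5 = 23
W- = 8.5 + 5 + 2 + 2 + 6.5 + 8.5 + 10.5 = 43
(Check: W+ + W- = 66 should equal n(n+1)/2 = 66.)
Step 4: Test statistic W = min(W+, W-) = 23.
Step 5: Ties in |d|, so use the tie-corrected normal approximation.
        E[W] = n(n+1)/4 = 11*12/4 = 33.
        Tie groups: |d|=2 (t=3), |d|=6 (t=2), |d|=7 (t=2), |d|=8 (t=2); sum(t^3 - t) = 42.
        Var[W] = n(n+1)(2n+1)/24 - sum(t^3-t)/48 = 3036/24 - 42/48 = 125.625.
        z = (W - E[W]) / sqrt(Var[W]) = (23 - 33) / 11.2083 = -0.8922.
        Two-sided p = 2*Phi(z) = 0.372286.
Step 6: alpha = 0.05. fail to reject H0.

W+ = 23, W- = 43, W = min = 23, p = 0.372286, fail to reject H0.


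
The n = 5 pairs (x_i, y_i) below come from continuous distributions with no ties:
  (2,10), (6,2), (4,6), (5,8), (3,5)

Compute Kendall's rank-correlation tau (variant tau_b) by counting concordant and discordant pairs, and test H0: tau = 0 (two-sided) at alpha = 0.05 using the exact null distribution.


Step 1: Enumerate the 10 unordered pairs (i,j) with i<j and classify each by sign(x_j-x_i) * sign(y_j-y_i).
  (1,2):dx=+4,dy=-8->D; (1,3):dx=+2,dy=-4->D; (1,4):dx=+3,dy=-2->D; (1,5):dx=+1,dy=-5->D
  (2,3):dx=-2,dy=+4->D; (2,4):dx=-1,dy=+6->D; (2,5):dx=-3,dy=+3->D; (3,4):dx=+1,dy=+2->C
  (3,5):dx=-1,dy=-1->C; (4,5):dx=-2,dy=-3->C
Step 2: C = 3, D = 7, total pairs = 10.
Step 3: tau = (C - D)/(n(n-1)/2) = (3 - 7)/10 = -0.400000.
Step 4: Exact two-sided p-value (enumerate n! = 120 permutations of y under H0): p = 0.483333.
Step 5: alpha = 0.05. fail to reject H0.

tau_b = -0.4000 (C=3, D=7), p = 0.483333, fail to reject H0.


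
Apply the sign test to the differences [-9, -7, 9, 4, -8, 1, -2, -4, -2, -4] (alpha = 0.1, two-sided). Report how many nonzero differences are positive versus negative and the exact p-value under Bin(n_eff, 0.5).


Step 1: Discard zero differences. Original n = 10; n_eff = number of nonzero differences = 10.
Nonzero differences (with sign): -9, -7, +9, +4, -8, +1, -2, -4, -2, -4
Step 2: Count signs: positive = 3, negative = 7.
Step 3: Under H0: P(positive) = 0.5, so the number of positives S ~ Bin(10, 0.5).
Step 4: Two-sided exact p-value = sum of Bin(10,0.5) probabilities at or below the observed probability = 0.343750.
Step 5: alpha = 0.1. fail to reject H0.

n_eff = 10, pos = 3, neg = 7, p = 0.343750, fail to reject H0.


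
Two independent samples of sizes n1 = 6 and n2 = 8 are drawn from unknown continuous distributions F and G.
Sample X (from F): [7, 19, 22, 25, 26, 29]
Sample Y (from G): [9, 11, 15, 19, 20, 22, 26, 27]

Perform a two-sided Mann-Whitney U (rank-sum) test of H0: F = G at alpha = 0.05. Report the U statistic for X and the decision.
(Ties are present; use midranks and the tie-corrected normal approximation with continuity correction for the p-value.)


Step 1: Combine and sort all 14 observations; assign midranks.
sorted (value, group): (7,X), (9,Y), (11,Y), (15,Y), (19,X), (19,Y), (20,Y), (22,X), (22,Y), (25,X), (26,X), (26,Y), (27,Y), (29,X)
ranks: 7->1, 9->2, 11->3, 15->4, 19->5.5, 19->5.5, 20->7, 22->8.5, 22->8.5, 25->10, 26->11.5, 26->11.5, 27->13, 29->14
Step 2: Rank sum for X: R1 = 1 + 5.5 + 8.5 + 10 + 11.5 + 14 = 50.5.
Step 3: U_X = R1 - n1(n1+1)/2 = 50.5 - 6*7/2 = 50.5 - 21 = 29.5.
       U_Y = n1*n2 - U_X = 48 - 29.5 = 18.5.
Step 4: Ties are present, so use the tie-corrected normal approximation (with continuity correction) for the p-value.
Step 5: p-value = 0.517221; compare to alpha = 0.05. fail to reject H0.

U_X = 29.5, p = 0.517221, fail to reject H0 at alpha = 0.05.


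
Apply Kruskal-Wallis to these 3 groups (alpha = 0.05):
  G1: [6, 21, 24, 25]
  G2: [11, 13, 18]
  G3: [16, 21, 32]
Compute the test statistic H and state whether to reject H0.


Step 1: Combine all N = 10 observations and assign midranks.
sorted (value, group, rank): (6,G1,1), (11,G2,2), (13,G2,3), (16,G3,4), (18,G2,5), (21,G1,6.5), (21,G3,6.5), (24,G1,8), (25,G1,9), (32,G3,10)
Step 2: Sum ranks within each group.
R_1 = 24.5 (n_1 = 4)
R_2 = 10 (n_2 = 3)
R_3 = 20.5 (n_3 = 3)
Step 3: H = 12/(N(N+1)) * sum(R_i^2/n_i) - 3(N+1)
     = 12/(10*11) * (24.5^2/4 + 10^2/3 + 20.5^2/3) - 3*11
     = 0.109091 * 323.479 - 33
     = 2.288636.
Step 4: Ties present; correction factor C = 1 - 6/(10^3 - 10) = 0.993939. Corrected H = 2.288636 / 0.993939 = 2.302591.
Step 5: Under H0, H ~ chi^2(2); p-value = 0.316227.
Step 6: alpha = 0.05. fail to reject H0.

H = 2.3026, df = 2, p = 0.316227, fail to reject H0.
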